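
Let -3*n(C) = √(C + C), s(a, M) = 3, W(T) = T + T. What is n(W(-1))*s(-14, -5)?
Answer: -2*I ≈ -2.0*I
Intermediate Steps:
W(T) = 2*T
n(C) = -√2*√C/3 (n(C) = -√(C + C)/3 = -√2*√C/3)
n(W(-1))*s(-14, -5) = -√2*√(2*(-1))/3*3 = -√2*√(-2)/3*3 = -√2*I*√2/3*3 = -2*I/3*3 = -2*I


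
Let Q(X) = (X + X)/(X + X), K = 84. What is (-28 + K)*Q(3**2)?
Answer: 56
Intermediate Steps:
Q(X) = 1 (Q(X) = (2*X)/((2*X)) = (2*X)*(1/(2*X)) = 1)
(-28 + K)*Q(3**2) = (-28 + 84)*1 = 56*1 = 56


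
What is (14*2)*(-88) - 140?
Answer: -2604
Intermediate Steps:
(14*2)*(-88) - 140 = 28*(-88) - 140 = -2464 - 140 = -2604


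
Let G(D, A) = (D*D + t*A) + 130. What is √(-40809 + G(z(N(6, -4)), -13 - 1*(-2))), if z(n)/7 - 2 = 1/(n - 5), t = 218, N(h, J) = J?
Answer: 2*I*√868769/9 ≈ 207.13*I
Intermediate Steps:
z(n) = 14 + 7/(-5 + n) (z(n) = 14 + 7/(n - 5) = 14 + 7/(-5 + n))
G(D, A) = 130 + D² + 218*A (G(D, A) = (D*D + 218*A) + 130 = (D² + 218*A) + 130 = 130 + D² + 218*A)
√(-40809 + G(z(N(6, -4)), -13 - 1*(-2))) = √(-40809 + (130 + (7*(-9 + 2*(-4))/(-5 - 4))² + 218*(-13 - 1*(-2)))) = √(-40809 + (130 + (7*(-9 - 8)/(-9))² + 218*(-13 + 2))) = √(-40809 + (130 + (7*(-⅑)*(-17))² + 218*(-11))) = √(-40809 + (130 + (119/9)² - 2398)) = √(-40809 + (130 + 14161/81 - 2398)) = √(-40809 - 169547/81) = √(-3475076/81) = 2*I*√868769/9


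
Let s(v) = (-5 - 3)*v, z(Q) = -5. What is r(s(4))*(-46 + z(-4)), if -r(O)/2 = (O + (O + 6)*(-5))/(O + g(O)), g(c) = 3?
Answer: -9996/29 ≈ -344.69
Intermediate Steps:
s(v) = -8*v
r(O) = -2*(-30 - 4*O)/(3 + O) (r(O) = -2*(O + (O + 6)*(-5))/(O + 3) = -2*(O + (6 + O)*(-5))/(3 + O) = -2*(O + (-30 - 5*O))/(3 + O) = -2*(-30 - 4*O)/(3 + O))
r(s(4))*(-46 + z(-4)) = (4*(15 + 2*(-8*4))/(3 - 8*4))*(-46 - 5) = (4*(15 + 2*(-32))/(3 - 32))*(-51) = (4*(15 - 64)/(-29))*(-51) = (4*(-1/29)*(-49))*(-51) = (196/29)*(-51) = -9996/29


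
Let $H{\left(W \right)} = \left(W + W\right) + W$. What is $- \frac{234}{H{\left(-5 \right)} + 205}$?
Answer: $- \frac{117}{95} \approx -1.2316$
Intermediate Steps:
$H{\left(W \right)} = 3 W$ ($H{\left(W \right)} = 2 W + W = 3 W$)
$- \frac{234}{H{\left(-5 \right)} + 205} = - \frac{234}{3 \left(-5\right) + 205} = - \frac{234}{-15 + 205} = - \frac{234}{190} = \left(-234\right) \frac{1}{190} = - \frac{117}{95}$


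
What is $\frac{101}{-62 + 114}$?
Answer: $\frac{101}{52} \approx 1.9423$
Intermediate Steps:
$\frac{101}{-62 + 114} = \frac{101}{52}$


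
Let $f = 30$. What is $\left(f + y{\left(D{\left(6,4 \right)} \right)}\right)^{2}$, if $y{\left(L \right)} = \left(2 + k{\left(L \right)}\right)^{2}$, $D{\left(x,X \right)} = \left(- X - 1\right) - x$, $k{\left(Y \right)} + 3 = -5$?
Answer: $4356$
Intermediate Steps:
$k{\left(Y \right)} = -8$ ($k{\left(Y \right)} = -3 - 5 = -8$)
$D{\left(x,X \right)} = -1 - X - x$ ($D{\left(x,X \right)} = \left(-1 - X\right) - x = -1 - X - x$)
$y{\left(L \right)} = 36$ ($y{\left(L \right)} = \left(2 - 8\right)^{2} = \left(-6\right)^{2} = 36$)
$\left(f + y{\left(D{\left(6,4 \right)} \right)}\right)^{2} = \left(30 + 36\right)^{2} = 66^{2} = 4356$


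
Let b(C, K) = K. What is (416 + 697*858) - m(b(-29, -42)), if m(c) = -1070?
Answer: 599512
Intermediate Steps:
(416 + 697*858) - m(b(-29, -42)) = (416 + 697*858) - 1*(-1070) = (416 + 598026) + 1070 = 598442 + 1070 = 599512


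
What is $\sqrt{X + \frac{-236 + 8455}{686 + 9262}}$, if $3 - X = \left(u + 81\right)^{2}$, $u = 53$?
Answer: $\frac{5 i \sqrt{17765956623}}{4974} \approx 133.99 i$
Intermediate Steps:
$X = -17953$ ($X = 3 - \left(53 + 81\right)^{2} = 3 - 134^{2} = 3 - 17956 = -17953$)
$\sqrt{X + \frac{-236 + 8455}{686 + 9262}} = \sqrt{-17953 + \frac{-236 + 8455}{686 + 9262}} = \sqrt{-17953 + \frac{8219}{9948}} = \sqrt{- \frac{178588225}{9948}} = \frac{5 i \sqrt{17765956623}}{4974}$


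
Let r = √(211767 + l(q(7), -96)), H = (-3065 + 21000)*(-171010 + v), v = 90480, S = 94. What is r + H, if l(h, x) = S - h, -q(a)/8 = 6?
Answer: -1444305550 + √211909 ≈ -1.4443e+9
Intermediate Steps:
q(a) = -48 (q(a) = -8*6 = -48)
l(h, x) = 94 - h
H = -1444305550 (H = (-3065 + 21000)*(-171010 + 90480) = 17935*(-80530) = -1444305550)
r = √211909 (r = √(211767 + (94 - 1*(-48))) = √(211767 + (94 + 48)) = √(211767 + 142) = √211909 ≈ 460.34)
r + H = √211909 - 1444305550 = -1444305550 + √211909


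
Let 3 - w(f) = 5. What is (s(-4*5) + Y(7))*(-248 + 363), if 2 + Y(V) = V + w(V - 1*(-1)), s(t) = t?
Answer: -1955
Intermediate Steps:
w(f) = -2 (w(f) = 3 - 1*5 = 3 - 5 = -2)
Y(V) = -4 + V (Y(V) = -2 + (V - 2) = -2 + (-2 + V) = -4 + V)
(s(-4*5) + Y(7))*(-248 + 363) = (-4*5 + (-4 + 7))*(-248 + 363) = (-20 + 3)*115 = -17*115 = -1955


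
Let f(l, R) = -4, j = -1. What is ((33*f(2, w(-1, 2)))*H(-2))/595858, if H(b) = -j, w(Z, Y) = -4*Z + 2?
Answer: -66/297929 ≈ -0.00022153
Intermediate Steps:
w(Z, Y) = 2 - 4*Z
H(b) = 1 (H(b) = -1*(-1) = 1)
((33*f(2, w(-1, 2)))*H(-2))/595858 = ((33*(-4))*1)/595858 = -132*1*(1/595858) = -132*1/595858 = -66/297929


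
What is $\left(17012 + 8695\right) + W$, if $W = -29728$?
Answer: $-4021$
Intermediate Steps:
$\left(17012 + 8695\right) + W = \left(17012 + 8695\right) - 29728 = 25707 - 29728 = -4021$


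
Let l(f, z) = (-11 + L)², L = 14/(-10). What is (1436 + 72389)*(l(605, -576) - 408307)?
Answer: -30131912943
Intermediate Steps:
L = -7/5 (L = 14*(-⅒) = -7/5 ≈ -1.4000)
l(f, z) = 3844/25 (l(f, z) = (-11 - 7/5)² = (-62/5)² = 3844/25)
(1436 + 72389)*(l(605, -576) - 408307) = (1436 + 72389)*(3844/25 - 408307) = 73825*(-10203831/25) = -30131912943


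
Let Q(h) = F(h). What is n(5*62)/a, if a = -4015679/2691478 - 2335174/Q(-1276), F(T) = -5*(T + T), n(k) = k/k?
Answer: -8585814820/1584077377803 ≈ -0.0054201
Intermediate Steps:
n(k) = 1
F(T) = -10*T
Q(h) = -10*h
a = -1584077377803/8585814820 (a = -4015679/2691478 - 2335174/((-10*(-1276))) = -4015679*1/2691478 - 2335174/12760 = -4015679/2691478 - 2335174*1/12760 = -4015679/2691478 - 1167587/6380 = -1584077377803/8585814820 ≈ -184.50)
n(5*62)/a = 1/(-1584077377803/8585814820) = 1*(-8585814820/1584077377803) = -8585814820/1584077377803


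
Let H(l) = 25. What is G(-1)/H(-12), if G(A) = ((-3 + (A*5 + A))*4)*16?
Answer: -576/25 ≈ -23.040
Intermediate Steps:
G(A) = -192 + 384*A (G(A) = ((-3 + (5*A + A))*4)*16 = ((-3 + 6*A)*4)*16 = (-12 + 24*A)*16 = -192 + 384*A)
G(-1)/H(-12) = (-192 + 384*(-1))/25 = (-192 - 384)*(1/25) = -576*1/25 = -576/25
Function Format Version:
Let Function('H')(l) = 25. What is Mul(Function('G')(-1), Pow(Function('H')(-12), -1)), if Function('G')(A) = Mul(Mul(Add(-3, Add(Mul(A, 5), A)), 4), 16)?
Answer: Rational(-576, 25) ≈ -23.040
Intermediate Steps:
Function('G')(A) = Add(-192, Mul(384, A)) (Function('G')(A) = Mul(Mul(Add(-3, Add(Mul(5, A), A)), 4), 16) = Mul(Mul(Add(-3, Mul(6, A)), 4), 16) = Mul(Add(-12, Mul(24, A)), 16) = Add(-192, Mul(384, A)))
Mul(Function('G')(-1), Pow(Function('H')(-12), -1)) = Mul(Add(-192, Mul(384, -1)), Pow(25, -1)) = Mul(Add(-192, -384), Rational(1, 25)) = Mul(-576, Rational(1, 25)) = Rational(-576, 25)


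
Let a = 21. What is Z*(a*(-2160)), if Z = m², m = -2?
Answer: -181440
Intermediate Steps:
Z = 4 (Z = (-2)² = 4)
Z*(a*(-2160)) = 4*(21*(-2160)) = 4*(-45360) = -181440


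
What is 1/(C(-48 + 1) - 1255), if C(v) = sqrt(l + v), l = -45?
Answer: -1255/1575117 - 2*I*sqrt(23)/1575117 ≈ -0.00079677 - 6.0895e-6*I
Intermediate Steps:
C(v) = sqrt(-45 + v)
1/(C(-48 + 1) - 1255) = 1/(sqrt(-45 + (-48 + 1)) - 1255) = 1/(sqrt(-45 - 47) - 1255) = 1/(sqrt(-92) - 1255) = 1/(2*I*sqrt(23) - 1255) = 1/(-1255 + 2*I*sqrt(23))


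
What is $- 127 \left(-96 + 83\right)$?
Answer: $1651$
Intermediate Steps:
$- 127 \left(-96 + 83\right) = \left(-127\right) \left(-13\right) = 1651$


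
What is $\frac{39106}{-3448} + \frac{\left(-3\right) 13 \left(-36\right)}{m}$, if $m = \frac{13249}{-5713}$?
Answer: $- \frac{14087351345}{22841276} \approx -616.75$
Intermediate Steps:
$m = - \frac{13249}{5713}$ ($m = 13249 \left(- \frac{1}{5713}\right) = - \frac{13249}{5713} \approx -2.3191$)
$\frac{39106}{-3448} + \frac{\left(-3\right) 13 \left(-36\right)}{m} = \frac{39106}{-3448} + \frac{\left(-3\right) 13 \left(-36\right)}{- \frac{13249}{5713}} = 39106 \left(- \frac{1}{3448}\right) + \left(-39\right) \left(-36\right) \left(- \frac{5713}{13249}\right) = - \frac{19553}{1724} + 1404 \left(- \frac{5713}{13249}\right) = - \frac{19553}{1724} - \frac{8021052}{13249} = - \frac{14087351345}{22841276}$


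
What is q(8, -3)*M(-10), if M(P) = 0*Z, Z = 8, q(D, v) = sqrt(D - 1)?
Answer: 0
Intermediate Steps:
q(D, v) = sqrt(-1 + D)
M(P) = 0 (M(P) = 0*8 = 0)
q(8, -3)*M(-10) = sqrt(-1 + 8)*0 = sqrt(7)*0 = 0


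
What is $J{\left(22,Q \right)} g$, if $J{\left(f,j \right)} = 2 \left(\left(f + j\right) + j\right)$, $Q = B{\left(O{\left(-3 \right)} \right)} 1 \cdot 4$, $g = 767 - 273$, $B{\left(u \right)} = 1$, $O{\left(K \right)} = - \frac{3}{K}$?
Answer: $29640$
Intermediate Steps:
$g = 494$ ($g = 767 - 273 = 494$)
$Q = 4$ ($Q = 1 \cdot 1 \cdot 4 = 1 \cdot 4 = 4$)
$J{\left(f,j \right)} = 2 f + 4 j$ ($J{\left(f,j \right)} = 2 \left(f + 2 j\right) = 2 f + 4 j$)
$J{\left(22,Q \right)} g = \left(2 \cdot 22 + 4 \cdot 4\right) 494 = \left(44 + 16\right) 494 = 60 \cdot 494 = 29640$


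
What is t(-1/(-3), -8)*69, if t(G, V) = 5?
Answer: 345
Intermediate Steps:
t(-1/(-3), -8)*69 = 5*69 = 345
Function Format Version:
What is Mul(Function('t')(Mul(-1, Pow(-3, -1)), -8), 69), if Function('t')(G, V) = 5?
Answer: 345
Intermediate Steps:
Mul(Function('t')(Mul(-1, Pow(-3, -1)), -8), 69) = Mul(5, 69) = 345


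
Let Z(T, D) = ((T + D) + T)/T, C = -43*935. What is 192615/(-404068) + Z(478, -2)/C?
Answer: -1851029312361/3882687391660 ≈ -0.47674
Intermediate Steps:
C = -40205
Z(T, D) = (D + 2*T)/T (Z(T, D) = ((D + T) + T)/T = (D + 2*T)/T)
192615/(-404068) + Z(478, -2)/C = 192615/(-404068) + (2 - 2/478)/(-40205) = 192615*(-1/404068) + (2 - 2*1/478)*(-1/40205) = -192615/404068 + (2 - 1/239)*(-1/40205) = -192615/404068 + (477/239)*(-1/40205) = -192615/404068 - 477/9608995 = -1851029312361/3882687391660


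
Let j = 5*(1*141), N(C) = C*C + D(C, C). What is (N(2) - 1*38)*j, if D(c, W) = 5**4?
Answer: 416655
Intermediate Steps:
D(c, W) = 625
N(C) = 625 + C**2 (N(C) = C*C + 625 = C**2 + 625 = 625 + C**2)
j = 705 (j = 5*141 = 705)
(N(2) - 1*38)*j = ((625 + 2**2) - 1*38)*705 = ((625 + 4) - 38)*705 = (629 - 38)*705 = 591*705 = 416655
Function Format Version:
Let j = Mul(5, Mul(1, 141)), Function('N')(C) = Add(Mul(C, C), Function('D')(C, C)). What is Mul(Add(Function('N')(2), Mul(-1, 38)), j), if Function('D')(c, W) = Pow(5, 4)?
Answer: 416655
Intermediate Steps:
Function('D')(c, W) = 625
Function('N')(C) = Add(625, Pow(C, 2)) (Function('N')(C) = Add(Mul(C, C), 625) = Add(Pow(C, 2), 625) = Add(625, Pow(C, 2)))
j = 705 (j = Mul(5, 141) = 705)
Mul(Add(Function('N')(2), Mul(-1, 38)), j) = Mul(Add(Add(625, Pow(2, 2)), Mul(-1, 38)), 705) = Mul(Add(Add(625, 4), -38), 705) = Mul(Add(629, -38), 705) = Mul(591, 705) = 416655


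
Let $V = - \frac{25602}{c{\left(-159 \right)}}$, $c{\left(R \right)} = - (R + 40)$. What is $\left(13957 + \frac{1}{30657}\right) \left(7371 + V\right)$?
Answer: $\frac{7144308185750}{71533} \approx 9.9874 \cdot 10^{7}$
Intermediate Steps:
$c{\left(R \right)} = -40 - R$ ($c{\left(R \right)} = - (40 + R) = -40 - R$)
$V = - \frac{1506}{7}$ ($V = - \frac{25602}{-40 - -159} = - \frac{25602}{-40 + 159} = - \frac{25602}{119} = \left(-25602\right) \frac{1}{119} = - \frac{1506}{7} \approx -215.14$)
$\left(13957 + \frac{1}{30657}\right) \left(7371 + V\right) = \left(13957 + \frac{1}{30657}\right) \left(7371 - \frac{1506}{7}\right) = \left(13957 + \frac{1}{30657}\right) \frac{50091}{7} = \frac{427879750}{30657} \cdot \frac{50091}{7} = \frac{7144308185750}{71533}$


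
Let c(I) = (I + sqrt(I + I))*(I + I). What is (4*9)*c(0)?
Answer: 0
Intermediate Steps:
c(I) = 2*I*(I + sqrt(2)*sqrt(I)) (c(I) = (I + sqrt(2*I))*(2*I) = (I + sqrt(2)*sqrt(I))*(2*I) = 2*I*(I + sqrt(2)*sqrt(I)))
(4*9)*c(0) = (4*9)*(2*0**2 + 2*sqrt(2)*0**(3/2)) = 36*(2*0 + 2*sqrt(2)*0) = 36*(0 + 0) = 36*0 = 0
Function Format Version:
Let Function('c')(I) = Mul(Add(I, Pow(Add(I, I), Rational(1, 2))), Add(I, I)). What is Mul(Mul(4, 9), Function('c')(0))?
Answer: 0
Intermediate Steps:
Function('c')(I) = Mul(2, I, Add(I, Mul(Pow(2, Rational(1, 2)), Pow(I, Rational(1, 2))))) (Function('c')(I) = Mul(Add(I, Pow(Mul(2, I), Rational(1, 2))), Mul(2, I)) = Mul(Add(I, Mul(Pow(2, Rational(1, 2)), Pow(I, Rational(1, 2)))), Mul(2, I)) = Mul(2, I, Add(I, Mul(Pow(2, Rational(1, 2)), Pow(I, Rational(1, 2))))))
Mul(Mul(4, 9), Function('c')(0)) = Mul(Mul(4, 9), Add(Mul(2, Pow(0, 2)), Mul(2, Pow(2, Rational(1, 2)), Pow(0, Rational(3, 2))))) = Mul(36, Add(Mul(2, 0), Mul(2, Pow(2, Rational(1, 2)), 0))) = Mul(36, Add(0, 0)) = Mul(36, 0) = 0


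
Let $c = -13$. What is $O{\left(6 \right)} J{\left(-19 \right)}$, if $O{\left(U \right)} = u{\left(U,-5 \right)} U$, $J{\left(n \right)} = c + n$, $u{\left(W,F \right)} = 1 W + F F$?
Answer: $-5952$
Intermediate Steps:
$u{\left(W,F \right)} = W + F^{2}$
$J{\left(n \right)} = -13 + n$
$O{\left(U \right)} = U \left(25 + U\right)$ ($O{\left(U \right)} = \left(U + \left(-5\right)^{2}\right) U = \left(U + 25\right) U = \left(25 + U\right) U = U \left(25 + U\right)$)
$O{\left(6 \right)} J{\left(-19 \right)} = 6 \left(25 + 6\right) \left(-13 - 19\right) = 6 \cdot 31 \left(-32\right) = 186 \left(-32\right) = -5952$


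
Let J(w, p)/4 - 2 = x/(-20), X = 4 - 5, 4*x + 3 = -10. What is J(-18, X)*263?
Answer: 45499/20 ≈ 2274.9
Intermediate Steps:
x = -13/4 (x = -¾ + (¼)*(-10) = -¾ - 5/2 = -13/4 ≈ -3.2500)
X = -1
J(w, p) = 173/20 (J(w, p) = 8 + 4*(-13/4/(-20)) = 8 + 4*(-13/4*(-1/20)) = 8 + 4*(13/80) = 8 + 13/20 = 173/20)
J(-18, X)*263 = (173/20)*263 = 45499/20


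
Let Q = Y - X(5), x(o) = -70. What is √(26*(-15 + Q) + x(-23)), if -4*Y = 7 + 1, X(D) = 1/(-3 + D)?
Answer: 5*I*√21 ≈ 22.913*I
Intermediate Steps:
Y = -2 (Y = -(7 + 1)/4 = -¼*8 = -2)
Q = -5/2 (Q = -2 - 1/(-3 + 5) = -2 - 1/2 = -2 - 1*½ = -2 - ½ = -5/2 ≈ -2.5000)
√(26*(-15 + Q) + x(-23)) = √(26*(-15 - 5/2) - 70) = √(26*(-35/2) - 70) = √(-455 - 70) = √(-525) = 5*I*√21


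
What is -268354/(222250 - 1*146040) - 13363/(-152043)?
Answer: -19891476496/5793598515 ≈ -3.4334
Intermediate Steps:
-268354/(222250 - 1*146040) - 13363/(-152043) = -268354/(222250 - 146040) - 13363*(-1/152043) = -268354/76210 + 13363/152043 = -268354*1/76210 + 13363/152043 = -134177/38105 + 13363/152043 = -19891476496/5793598515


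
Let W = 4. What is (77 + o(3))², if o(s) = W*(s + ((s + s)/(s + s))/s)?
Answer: 73441/9 ≈ 8160.1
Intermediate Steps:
o(s) = 4*s + 4/s (o(s) = 4*(s + ((s + s)/(s + s))/s) = 4*(s + ((2*s)/((2*s)))/s) = 4*(s + ((2*s)*(1/(2*s)))/s) = 4*(s + 1/s) = 4*s + 4/s)
(77 + o(3))² = (77 + (4*3 + 4/3))² = (77 + (12 + 4*(⅓)))² = (77 + (12 + 4/3))² = (77 + 40/3)² = (271/3)² = 73441/9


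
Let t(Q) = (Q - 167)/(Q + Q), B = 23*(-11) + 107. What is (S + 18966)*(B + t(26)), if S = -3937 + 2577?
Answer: -68073599/26 ≈ -2.6182e+6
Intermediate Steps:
B = -146 (B = -253 + 107 = -146)
t(Q) = (-167 + Q)/(2*Q) (t(Q) = (-167 + Q)/((2*Q)) = (-167 + Q)*(1/(2*Q)) = (-167 + Q)/(2*Q))
S = -1360
(S + 18966)*(B + t(26)) = (-1360 + 18966)*(-146 + (½)*(-167 + 26)/26) = 17606*(-146 + (½)*(1/26)*(-141)) = 17606*(-146 - 141/52) = 17606*(-7733/52) = -68073599/26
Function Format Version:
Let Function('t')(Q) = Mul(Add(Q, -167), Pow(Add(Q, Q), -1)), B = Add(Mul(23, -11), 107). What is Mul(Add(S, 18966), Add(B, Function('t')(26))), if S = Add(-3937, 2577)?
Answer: Rational(-68073599, 26) ≈ -2.6182e+6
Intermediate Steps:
B = -146 (B = Add(-253, 107) = -146)
Function('t')(Q) = Mul(Rational(1, 2), Pow(Q, -1), Add(-167, Q)) (Function('t')(Q) = Mul(Add(-167, Q), Pow(Mul(2, Q), -1)) = Mul(Add(-167, Q), Mul(Rational(1, 2), Pow(Q, -1))) = Mul(Rational(1, 2), Pow(Q, -1), Add(-167, Q)))
S = -1360
Mul(Add(S, 18966), Add(B, Function('t')(26))) = Mul(Add(-1360, 18966), Add(-146, Mul(Rational(1, 2), Pow(26, -1), Add(-167, 26)))) = Mul(17606, Add(-146, Mul(Rational(1, 2), Rational(1, 26), -141))) = Mul(17606, Add(-146, Rational(-141, 52))) = Mul(17606, Rational(-7733, 52)) = Rational(-68073599, 26)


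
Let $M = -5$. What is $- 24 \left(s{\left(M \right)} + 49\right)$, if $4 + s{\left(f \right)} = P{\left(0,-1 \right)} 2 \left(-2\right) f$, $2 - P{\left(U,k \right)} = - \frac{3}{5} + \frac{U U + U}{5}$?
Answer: $-2328$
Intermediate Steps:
$P{\left(U,k \right)} = \frac{13}{5} - \frac{U}{5} - \frac{U^{2}}{5}$ ($P{\left(U,k \right)} = 2 - \left(- \frac{3}{5} + \frac{U U + U}{5}\right) = 2 - \left(\left(-3\right) \frac{1}{5} + \left(U^{2} + U\right) \frac{1}{5}\right) = 2 - \left(- \frac{3}{5} + \left(U + U^{2}\right) \frac{1}{5}\right) = 2 - \left(- \frac{3}{5} + \left(\frac{U}{5} + \frac{U^{2}}{5}\right)\right) = 2 - \left(- \frac{3}{5} + \frac{U}{5} + \frac{U^{2}}{5}\right) = \frac{13}{5} - \frac{U}{5} - \frac{U^{2}}{5}$)
$s{\left(f \right)} = -4 - \frac{52 f}{5}$ ($s{\left(f \right)} = -4 + \left(\frac{13}{5} - 0 - \frac{0^{2}}{5}\right) 2 \left(-2\right) f = -4 + \left(\frac{13}{5} + 0 - 0\right) \left(- 4 f\right) = -4 + \left(\frac{13}{5} + 0 + 0\right) \left(- 4 f\right) = -4 + \frac{13 \left(- 4 f\right)}{5} = -4 - \frac{52 f}{5}$)
$- 24 \left(s{\left(M \right)} + 49\right) = - 24 \left(\left(-4 - -52\right) + 49\right) = - 24 \left(\left(-4 + 52\right) + 49\right) = - 24 \left(48 + 49\right) = \left(-24\right) 97 = -2328$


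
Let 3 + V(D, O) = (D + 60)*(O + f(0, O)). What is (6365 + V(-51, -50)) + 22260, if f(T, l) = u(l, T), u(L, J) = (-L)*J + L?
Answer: 27722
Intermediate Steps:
u(L, J) = L - J*L (u(L, J) = -J*L + L = L - J*L)
f(T, l) = l*(1 - T)
V(D, O) = -3 + 2*O*(60 + D) (V(D, O) = -3 + (D + 60)*(O + O*(1 - 1*0)) = -3 + (60 + D)*(O + O*(1 + 0)) = -3 + (60 + D)*(O + O*1) = -3 + (60 + D)*(O + O) = -3 + (60 + D)*(2*O) = -3 + 2*O*(60 + D))
(6365 + V(-51, -50)) + 22260 = (6365 + (-3 + 120*(-50) + 2*(-51)*(-50))) + 22260 = (6365 + (-3 - 6000 + 5100)) + 22260 = (6365 - 903) + 22260 = 5462 + 22260 = 27722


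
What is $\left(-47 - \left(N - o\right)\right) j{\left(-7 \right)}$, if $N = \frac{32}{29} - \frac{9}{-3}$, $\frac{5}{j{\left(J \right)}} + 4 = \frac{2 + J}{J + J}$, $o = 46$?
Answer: $\frac{10360}{1479} \approx 7.0047$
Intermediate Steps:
$j{\left(J \right)} = \frac{5}{-4 + \frac{2 + J}{2 J}}$ ($j{\left(J \right)} = \frac{5}{-4 + \frac{2 + J}{J + J}} = \frac{5}{-4 + \frac{2 + J}{2 J}}$)
$N = \frac{119}{29}$ ($N = 32 \cdot \frac{1}{29} - -3 = \frac{32}{29} + 3 = \frac{119}{29} \approx 4.1034$)
$\left(-47 - \left(N - o\right)\right) j{\left(-7 \right)} = \left(-47 + \left(46 - \frac{119}{29}\right)\right) \left(\left(-10\right) \left(-7\right) \frac{1}{-2 + 7 \left(-7\right)}\right) = \left(-47 + \left(46 - \frac{119}{29}\right)\right) \left(\left(-10\right) \left(-7\right) \frac{1}{-2 - 49}\right) = \left(-47 + \frac{1215}{29}\right) \left(\left(-10\right) \left(-7\right) \frac{1}{-51}\right) = - \frac{148 \left(\left(-10\right) \left(-7\right) \left(- \frac{1}{51}\right)\right)}{29} = \left(- \frac{148}{29}\right) \left(- \frac{70}{51}\right) = \frac{10360}{1479}$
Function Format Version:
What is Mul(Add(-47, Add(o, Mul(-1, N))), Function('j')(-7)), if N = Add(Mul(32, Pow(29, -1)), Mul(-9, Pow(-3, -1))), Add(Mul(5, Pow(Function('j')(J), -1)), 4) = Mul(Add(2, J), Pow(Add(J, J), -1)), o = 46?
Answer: Rational(10360, 1479) ≈ 7.0047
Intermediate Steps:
Function('j')(J) = Mul(5, Pow(Add(-4, Mul(Rational(1, 2), Pow(J, -1), Add(2, J))), -1)) (Function('j')(J) = Mul(5, Pow(Add(-4, Mul(Add(2, J), Pow(Add(J, J), -1))), -1)) = Mul(5, Pow(Add(-4, Mul(Add(2, J), Pow(Mul(2, J), -1))), -1)) = Mul(5, Pow(Add(-4, Mul(Add(2, J), Mul(Rational(1, 2), Pow(J, -1)))), -1)) = Mul(5, Pow(Add(-4, Mul(Rational(1, 2), Pow(J, -1), Add(2, J))), -1)))
N = Rational(119, 29) (N = Add(Mul(32, Rational(1, 29)), Mul(-9, Rational(-1, 3))) = Add(Rational(32, 29), 3) = Rational(119, 29) ≈ 4.1034)
Mul(Add(-47, Add(o, Mul(-1, N))), Function('j')(-7)) = Mul(Add(-47, Add(46, Mul(-1, Rational(119, 29)))), Mul(-10, -7, Pow(Add(-2, Mul(7, -7)), -1))) = Mul(Add(-47, Add(46, Rational(-119, 29))), Mul(-10, -7, Pow(Add(-2, -49), -1))) = Mul(Add(-47, Rational(1215, 29)), Mul(-10, -7, Pow(-51, -1))) = Mul(Rational(-148, 29), Mul(-10, -7, Rational(-1, 51))) = Mul(Rational(-148, 29), Rational(-70, 51)) = Rational(10360, 1479)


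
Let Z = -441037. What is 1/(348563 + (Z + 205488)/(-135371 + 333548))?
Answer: 198177/69076934102 ≈ 2.8689e-6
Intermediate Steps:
1/(348563 + (Z + 205488)/(-135371 + 333548)) = 1/(348563 + (-441037 + 205488)/(-135371 + 333548)) = 1/(348563 - 235549/198177) = 1/(69076934102/198177) = 198177/69076934102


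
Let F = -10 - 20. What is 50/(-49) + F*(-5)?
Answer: 7300/49 ≈ 148.98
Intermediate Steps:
F = -30
50/(-49) + F*(-5) = 50/(-49) - 30*(-5) = 50*(-1/49) + 150 = -50/49 + 150 = 7300/49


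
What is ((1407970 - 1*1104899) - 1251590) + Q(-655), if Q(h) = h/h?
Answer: -948518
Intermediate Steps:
Q(h) = 1
((1407970 - 1*1104899) - 1251590) + Q(-655) = ((1407970 - 1*1104899) - 1251590) + 1 = ((1407970 - 1104899) - 1251590) + 1 = (303071 - 1251590) + 1 = -948519 + 1 = -948518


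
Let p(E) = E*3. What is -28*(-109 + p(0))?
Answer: 3052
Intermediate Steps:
p(E) = 3*E
-28*(-109 + p(0)) = -28*(-109 + 3*0) = -28*(-109 + 0) = -28*(-109) = 3052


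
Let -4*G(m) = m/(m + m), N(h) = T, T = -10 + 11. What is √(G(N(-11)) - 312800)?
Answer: 11*I*√41362/4 ≈ 559.29*I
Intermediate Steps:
T = 1
N(h) = 1
G(m) = -⅛ (G(m) = -m/(4*(m + m)) = -m/(4*(2*m)) = -1/(2*m)*m/4 = -¼*½ = -⅛)
√(G(N(-11)) - 312800) = √(-⅛ - 312800) = √(-2502401/8) = 11*I*√41362/4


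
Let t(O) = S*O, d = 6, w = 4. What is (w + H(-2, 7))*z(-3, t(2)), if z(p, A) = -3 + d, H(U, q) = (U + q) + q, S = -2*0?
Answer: 48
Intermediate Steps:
S = 0
H(U, q) = U + 2*q
t(O) = 0 (t(O) = 0*O = 0)
z(p, A) = 3 (z(p, A) = -3 + 6 = 3)
(w + H(-2, 7))*z(-3, t(2)) = (4 + (-2 + 2*7))*3 = (4 + (-2 + 14))*3 = (4 + 12)*3 = 16*3 = 48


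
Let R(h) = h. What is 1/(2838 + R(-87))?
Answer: 1/2751 ≈ 0.00036350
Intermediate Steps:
1/(2838 + R(-87)) = 1/(2838 - 87) = 1/2751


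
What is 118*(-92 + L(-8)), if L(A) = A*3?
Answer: -13688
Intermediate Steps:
L(A) = 3*A
118*(-92 + L(-8)) = 118*(-92 + 3*(-8)) = 118*(-92 - 24) = 118*(-116) = -13688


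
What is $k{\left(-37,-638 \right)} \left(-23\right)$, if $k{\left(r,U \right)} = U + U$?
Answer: $29348$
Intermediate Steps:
$k{\left(r,U \right)} = 2 U$
$k{\left(-37,-638 \right)} \left(-23\right) = 2 \left(-638\right) \left(-23\right) = \left(-1276\right) \left(-23\right) = 29348$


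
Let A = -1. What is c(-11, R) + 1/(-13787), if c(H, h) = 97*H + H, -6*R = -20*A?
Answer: -14862387/13787 ≈ -1078.0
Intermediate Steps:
R = -10/3 (R = -(-10)*(-1)/3 = -1/6*20 = -10/3 ≈ -3.3333)
c(H, h) = 98*H
c(-11, R) + 1/(-13787) = 98*(-11) + 1/(-13787) = -1078 - 1/13787 = -14862387/13787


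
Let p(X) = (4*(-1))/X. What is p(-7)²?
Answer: 16/49 ≈ 0.32653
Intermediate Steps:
p(X) = -4/X
p(-7)² = (-4/(-7))² = (-4*(-⅐))² = (4/7)² = 16/49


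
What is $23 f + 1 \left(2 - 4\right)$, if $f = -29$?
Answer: $-669$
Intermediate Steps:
$23 f + 1 \left(2 - 4\right) = 23 \left(-29\right) + 1 \left(2 - 4\right) = -667 + 1 \left(-2\right) = -667 - 2 = -669$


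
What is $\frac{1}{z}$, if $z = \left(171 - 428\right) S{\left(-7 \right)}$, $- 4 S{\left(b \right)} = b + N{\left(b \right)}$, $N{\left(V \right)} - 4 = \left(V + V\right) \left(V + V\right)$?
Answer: $\frac{4}{49601} \approx 8.0644 \cdot 10^{-5}$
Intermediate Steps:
$N{\left(V \right)} = 4 + 4 V^{2}$ ($N{\left(V \right)} = 4 + \left(V + V\right) \left(V + V\right) = 4 + 2 V 2 V = 4 + 4 V^{2}$)
$S{\left(b \right)} = -1 - b^{2} - \frac{b}{4}$ ($S{\left(b \right)} = - \frac{b + \left(4 + 4 b^{2}\right)}{4} = - \frac{4 + b + 4 b^{2}}{4} = -1 - b^{2} - \frac{b}{4}$)
$z = \frac{49601}{4}$ ($z = \left(171 - 428\right) \left(-1 - \left(-7\right)^{2} - - \frac{7}{4}\right) = - 257 \left(-1 - 49 + \frac{7}{4}\right) = \left(-257\right) \left(- \frac{193}{4}\right) = \frac{49601}{4} \approx 12400.0$)
$\frac{1}{z} = \frac{1}{\frac{49601}{4}} = \frac{4}{49601}$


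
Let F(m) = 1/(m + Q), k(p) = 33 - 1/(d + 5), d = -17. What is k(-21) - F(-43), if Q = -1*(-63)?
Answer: 991/30 ≈ 33.033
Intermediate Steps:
Q = 63
k(p) = 397/12 (k(p) = 33 - 1/(-17 + 5) = 33 - 1/(-12) = 33 - 1*(-1/12) = 33 + 1/12 = 397/12)
F(m) = 1/(63 + m) (F(m) = 1/(m + 63) = 1/(63 + m))
k(-21) - F(-43) = 397/12 - 1/(63 - 43) = 397/12 - 1/20 = 991/30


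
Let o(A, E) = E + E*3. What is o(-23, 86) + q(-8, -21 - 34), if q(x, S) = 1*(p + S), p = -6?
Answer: 283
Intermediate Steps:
o(A, E) = 4*E (o(A, E) = E + 3*E = 4*E)
q(x, S) = -6 + S (q(x, S) = 1*(-6 + S) = -6 + S)
o(-23, 86) + q(-8, -21 - 34) = 4*86 + (-6 + (-21 - 34)) = 344 + (-6 - 55) = 344 - 61 = 283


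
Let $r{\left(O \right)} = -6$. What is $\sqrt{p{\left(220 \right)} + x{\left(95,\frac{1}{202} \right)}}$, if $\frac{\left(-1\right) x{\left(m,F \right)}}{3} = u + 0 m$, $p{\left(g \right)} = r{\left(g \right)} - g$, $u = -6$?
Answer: $4 i \sqrt{13} \approx 14.422 i$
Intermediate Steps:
$p{\left(g \right)} = -6 - g$
$x{\left(m,F \right)} = 18$ ($x{\left(m,F \right)} = - 3 \left(-6 + 0 m\right) = - 3 \left(-6 + 0\right) = \left(-3\right) \left(-6\right) = 18$)
$\sqrt{p{\left(220 \right)} + x{\left(95,\frac{1}{202} \right)}} = \sqrt{\left(-6 - 220\right) + 18} = \sqrt{-226 + 18} = \sqrt{-208} = 4 i \sqrt{13}$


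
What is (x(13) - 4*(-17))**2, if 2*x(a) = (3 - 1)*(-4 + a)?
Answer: 5929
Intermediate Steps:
x(a) = -4 + a (x(a) = ((3 - 1)*(-4 + a))/2 = (2*(-4 + a))/2 = (-8 + 2*a)/2 = -4 + a)
(x(13) - 4*(-17))**2 = ((-4 + 13) - 4*(-17))**2 = (9 + 68)**2 = 77**2 = 5929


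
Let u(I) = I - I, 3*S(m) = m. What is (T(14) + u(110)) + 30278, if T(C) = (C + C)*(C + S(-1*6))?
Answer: 30614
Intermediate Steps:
S(m) = m/3
u(I) = 0
T(C) = 2*C*(-2 + C) (T(C) = (C + C)*(C + (-1*6)/3) = (2*C)*(C + (1/3)*(-6)) = (2*C)*(C - 2) = (2*C)*(-2 + C) = 2*C*(-2 + C))
(T(14) + u(110)) + 30278 = (2*14*(-2 + 14) + 0) + 30278 = (2*14*12 + 0) + 30278 = (336 + 0) + 30278 = 336 + 30278 = 30614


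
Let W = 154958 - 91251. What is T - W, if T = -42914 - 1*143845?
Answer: -250466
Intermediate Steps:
T = -186759 (T = -42914 - 143845 = -186759)
W = 63707
T - W = -186759 - 1*63707 = -186759 - 63707 = -250466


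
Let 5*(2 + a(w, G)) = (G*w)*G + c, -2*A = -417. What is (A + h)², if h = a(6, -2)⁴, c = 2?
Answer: 153426539809/1562500 ≈ 98193.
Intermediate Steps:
A = 417/2 (A = -½*(-417) = 417/2 ≈ 208.50)
a(w, G) = -8/5 + w*G²/5 (a(w, G) = -2 + ((G*w)*G + 2)/5 = -2 + (w*G² + 2)/5 = -2 + (2 + w*G²)/5 = -2 + (⅖ + w*G²/5) = -8/5 + w*G²/5)
h = 65536/625 (h = (-8/5 + (⅕)*6*(-2)²)⁴ = (-8/5 + (⅕)*6*4)⁴ = (-8/5 + 24/5)⁴ = (16/5)⁴ = 65536/625 ≈ 104.86)
(A + h)² = (417/2 + 65536/625)² = (391697/1250)² = 153426539809/1562500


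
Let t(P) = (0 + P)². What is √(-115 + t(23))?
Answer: 3*√46 ≈ 20.347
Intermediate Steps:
t(P) = P²
√(-115 + t(23)) = √(-115 + 23²) = √(-115 + 529) = √414 = 3*√46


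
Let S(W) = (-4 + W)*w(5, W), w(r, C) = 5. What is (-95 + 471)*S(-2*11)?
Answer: -48880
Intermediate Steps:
S(W) = -20 + 5*W (S(W) = (-4 + W)*5 = -20 + 5*W)
(-95 + 471)*S(-2*11) = (-95 + 471)*(-20 + 5*(-2*11)) = 376*(-20 + 5*(-22)) = 376*(-20 - 110) = 376*(-130) = -48880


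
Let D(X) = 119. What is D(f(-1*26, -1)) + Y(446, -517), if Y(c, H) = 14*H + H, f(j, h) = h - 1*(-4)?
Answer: -7636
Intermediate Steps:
f(j, h) = 4 + h (f(j, h) = h + 4 = 4 + h)
Y(c, H) = 15*H
D(f(-1*26, -1)) + Y(446, -517) = 119 + 15*(-517) = 119 - 7755 = -7636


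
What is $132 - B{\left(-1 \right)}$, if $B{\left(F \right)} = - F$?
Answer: $131$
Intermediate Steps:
$132 - B{\left(-1 \right)} = 132 - \left(-1\right) \left(-1\right) = 132 - 1 = 131$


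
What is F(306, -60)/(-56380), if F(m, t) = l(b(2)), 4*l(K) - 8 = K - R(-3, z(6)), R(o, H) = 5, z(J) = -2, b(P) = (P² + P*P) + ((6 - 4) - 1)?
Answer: -3/56380 ≈ -5.3210e-5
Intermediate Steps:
b(P) = 1 + 2*P² (b(P) = (P² + P²) + (2 - 1) = 2*P² + 1 = 1 + 2*P²)
l(K) = ¾ + K/4 (l(K) = 2 + (K - 1*5)/4 = 2 + (K - 5)/4 = 2 + (-5 + K)/4 = 2 + (-5/4 + K/4) = ¾ + K/4)
F(m, t) = 3 (F(m, t) = ¾ + (1 + 2*2²)/4 = ¾ + (1 + 2*4)/4 = ¾ + (1 + 8)/4 = ¾ + (¼)*9 = ¾ + 9/4 = 3)
F(306, -60)/(-56380) = 3/(-56380) = 3*(-1/56380) = -3/56380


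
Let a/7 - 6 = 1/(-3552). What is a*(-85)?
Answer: -12680045/3552 ≈ -3569.8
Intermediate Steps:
a = 149177/3552 (a = 42 + 7/(-3552) = 42 + 7*(-1/3552) = 42 - 7/3552 = 149177/3552 ≈ 41.998)
a*(-85) = (149177/3552)*(-85) = -12680045/3552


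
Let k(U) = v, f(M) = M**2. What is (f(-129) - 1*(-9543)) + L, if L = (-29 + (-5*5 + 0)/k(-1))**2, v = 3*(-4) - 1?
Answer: 4549000/169 ≈ 26917.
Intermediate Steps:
v = -13 (v = -12 - 1 = -13)
k(U) = -13
L = 123904/169 (L = (-29 + (-5*5 + 0)/(-13))**2 = (-29 + (-25 + 0)*(-1/13))**2 = (-29 - 25*(-1/13))**2 = (-29 + 25/13)**2 = (-352/13)**2 = 123904/169 ≈ 733.16)
(f(-129) - 1*(-9543)) + L = ((-129)**2 - 1*(-9543)) + 123904/169 = (16641 + 9543) + 123904/169 = 26184 + 123904/169 = 4549000/169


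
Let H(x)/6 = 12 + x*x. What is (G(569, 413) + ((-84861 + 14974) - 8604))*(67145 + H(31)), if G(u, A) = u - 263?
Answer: -5706175855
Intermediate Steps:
H(x) = 72 + 6*x**2 (H(x) = 6*(12 + x*x) = 6*(12 + x**2) = 72 + 6*x**2)
G(u, A) = -263 + u
(G(569, 413) + ((-84861 + 14974) - 8604))*(67145 + H(31)) = ((-263 + 569) + ((-84861 + 14974) - 8604))*(67145 + (72 + 6*31**2)) = (306 + (-69887 - 8604))*(67145 + (72 + 6*961)) = (306 - 78491)*(67145 + (72 + 5766)) = -78185*(67145 + 5838) = -78185*72983 = -5706175855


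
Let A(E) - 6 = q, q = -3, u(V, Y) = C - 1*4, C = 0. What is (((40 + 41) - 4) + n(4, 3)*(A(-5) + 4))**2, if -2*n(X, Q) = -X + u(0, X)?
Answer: 11025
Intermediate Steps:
u(V, Y) = -4 (u(V, Y) = 0 - 1*4 = 0 - 4 = -4)
A(E) = 3 (A(E) = 6 - 3 = 3)
n(X, Q) = 2 + X/2 (n(X, Q) = -(-X - 4)/2 = -(-4 - X)/2 = 2 + X/2)
(((40 + 41) - 4) + n(4, 3)*(A(-5) + 4))**2 = (((40 + 41) - 4) + (2 + (1/2)*4)*(3 + 4))**2 = ((81 - 4) + (2 + 2)*7)**2 = (77 + 4*7)**2 = (77 + 28)**2 = 105**2 = 11025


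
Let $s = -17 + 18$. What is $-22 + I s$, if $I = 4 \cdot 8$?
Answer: $10$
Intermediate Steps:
$I = 32$
$s = 1$
$-22 + I s = -22 + 32 \cdot 1 = -22 + 32 = 10$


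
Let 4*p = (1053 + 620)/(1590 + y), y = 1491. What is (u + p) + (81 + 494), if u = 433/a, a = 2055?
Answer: 1619013423/2813980 ≈ 575.35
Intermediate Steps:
p = 1673/12324 (p = ((1053 + 620)/(1590 + 1491))/4 = (1673/3081)/4 = (1673*(1/3081))/4 = (1/4)*(1673/3081) = 1673/12324 ≈ 0.13575)
u = 433/2055 ≈ 0.21071
(u + p) + (81 + 494) = (433/2055 + 1673/12324) + (81 + 494) = 974923/2813980 + 575 = 1619013423/2813980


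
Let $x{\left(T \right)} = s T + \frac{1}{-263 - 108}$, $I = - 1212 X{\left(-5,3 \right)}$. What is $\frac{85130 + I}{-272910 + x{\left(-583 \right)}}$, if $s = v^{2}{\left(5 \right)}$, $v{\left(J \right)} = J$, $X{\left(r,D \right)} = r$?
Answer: $- \frac{16915745}{53328468} \approx -0.3172$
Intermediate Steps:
$I = 6060$ ($I = \left(-1212\right) \left(-5\right) = 6060$)
$s = 25$ ($s = 5^{2} = 25$)
$x{\left(T \right)} = - \frac{1}{371} + 25 T$ ($x{\left(T \right)} = 25 T + \frac{1}{-263 - 108} = 25 T + \frac{1}{-371} = 25 T - \frac{1}{371} = - \frac{1}{371} + 25 T$)
$\frac{85130 + I}{-272910 + x{\left(-583 \right)}} = \frac{85130 + 6060}{-272910 + \left(- \frac{1}{371} + 25 \left(-583\right)\right)} = \frac{91190}{-272910 - \frac{5407326}{371}} = \frac{91190}{- \frac{106656936}{371}} = 91190 \left(- \frac{371}{106656936}\right) = - \frac{16915745}{53328468}$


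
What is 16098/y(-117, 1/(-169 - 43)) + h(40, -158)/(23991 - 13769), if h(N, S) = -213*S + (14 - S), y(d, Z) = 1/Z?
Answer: -39345661/541766 ≈ -72.625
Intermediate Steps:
h(N, S) = 14 - 214*S
16098/y(-117, 1/(-169 - 43)) + h(40, -158)/(23991 - 13769) = 16098/(1/(1/(-169 - 43))) + (14 - 214*(-158))/(23991 - 13769) = 16098/(1/(1/(-212))) + (14 + 33812)/10222 = 16098/(1/(-1/212)) + 33826*(1/10222) = 16098/(-212) + 16913/5111 = 16098*(-1/212) + 16913/5111 = -8049/106 + 16913/5111 = -39345661/541766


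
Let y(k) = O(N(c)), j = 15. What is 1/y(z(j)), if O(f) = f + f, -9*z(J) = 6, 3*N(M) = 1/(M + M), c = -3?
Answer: -9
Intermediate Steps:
N(M) = 1/(6*M) (N(M) = 1/(3*(M + M)) = 1/(3*((2*M))) = (1/(2*M))/3 = 1/(6*M))
z(J) = -2/3 (z(J) = -1/9*6 = -2/3)
O(f) = 2*f
y(k) = -1/9 (y(k) = 2*((1/6)/(-3)) = 2*((1/6)*(-1/3)) = 2*(-1/18) = -1/9)
1/y(z(j)) = 1/(-1/9) = -9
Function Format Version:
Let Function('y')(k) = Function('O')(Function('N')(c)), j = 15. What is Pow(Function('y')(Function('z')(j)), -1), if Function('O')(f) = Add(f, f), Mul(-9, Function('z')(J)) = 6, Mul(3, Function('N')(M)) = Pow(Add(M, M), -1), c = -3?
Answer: -9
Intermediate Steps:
Function('N')(M) = Mul(Rational(1, 6), Pow(M, -1)) (Function('N')(M) = Mul(Rational(1, 3), Pow(Add(M, M), -1)) = Mul(Rational(1, 3), Pow(Mul(2, M), -1)) = Mul(Rational(1, 3), Mul(Rational(1, 2), Pow(M, -1))) = Mul(Rational(1, 6), Pow(M, -1)))
Function('z')(J) = Rational(-2, 3) (Function('z')(J) = Mul(Rational(-1, 9), 6) = Rational(-2, 3))
Function('O')(f) = Mul(2, f)
Function('y')(k) = Rational(-1, 9) (Function('y')(k) = Mul(2, Mul(Rational(1, 6), Pow(-3, -1))) = Mul(2, Mul(Rational(1, 6), Rational(-1, 3))) = Mul(2, Rational(-1, 18)) = Rational(-1, 9))
Pow(Function('y')(Function('z')(j)), -1) = Pow(Rational(-1, 9), -1) = -9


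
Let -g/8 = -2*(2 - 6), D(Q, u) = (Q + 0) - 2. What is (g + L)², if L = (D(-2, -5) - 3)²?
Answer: 225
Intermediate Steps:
D(Q, u) = -2 + Q (D(Q, u) = Q - 2 = -2 + Q)
g = -64 (g = -(-16)*(2 - 6) = -(-16)*(-4) = -8*8 = -64)
L = 49 (L = ((-2 - 2) - 3)² = (-4 - 3)² = (-7)² = 49)
(g + L)² = (-64 + 49)² = (-15)² = 225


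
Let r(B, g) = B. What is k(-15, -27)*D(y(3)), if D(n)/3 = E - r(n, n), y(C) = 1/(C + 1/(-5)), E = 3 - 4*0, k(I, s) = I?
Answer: -1665/14 ≈ -118.93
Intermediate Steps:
E = 3 (E = 3 + 0 = 3)
y(C) = 1/(-1/5 + C) (y(C) = 1/(C - 1/5) = 1/(-1/5 + C))
D(n) = 9 - 3*n (D(n) = 3*(3 - n) = 9 - 3*n)
k(-15, -27)*D(y(3)) = -15*(9 - 15/(-1 + 5*3)) = -15*(9 - 15/(-1 + 15)) = -15*(9 - 15/14) = -15*111/14 = -1665/14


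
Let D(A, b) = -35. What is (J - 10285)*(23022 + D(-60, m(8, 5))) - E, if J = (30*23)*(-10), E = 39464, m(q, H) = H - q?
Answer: -395071059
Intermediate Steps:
J = -6900 (J = 690*(-10) = -6900)
(J - 10285)*(23022 + D(-60, m(8, 5))) - E = (-6900 - 10285)*(23022 - 35) - 1*39464 = -17185*22987 - 39464 = -395031595 - 39464 = -395071059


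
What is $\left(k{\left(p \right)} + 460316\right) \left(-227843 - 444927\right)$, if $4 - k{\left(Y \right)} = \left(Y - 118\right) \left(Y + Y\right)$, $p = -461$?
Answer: $49460704860$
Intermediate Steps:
$k{\left(Y \right)} = 4 - 2 Y \left(-118 + Y\right)$ ($k{\left(Y \right)} = 4 - \left(Y - 118\right) \left(Y + Y\right) = 4 - \left(-118 + Y\right) 2 Y = 4 - 2 Y \left(-118 + Y\right)$)
$\left(k{\left(p \right)} + 460316\right) \left(-227843 - 444927\right) = \left(\left(4 - 2 \left(-461\right)^{2} + 236 \left(-461\right)\right) + 460316\right) \left(-227843 - 444927\right) = \left(\left(4 - 425042 - 108796\right) + 460316\right) \left(-672770\right) = \left(-533834 + 460316\right) \left(-672770\right) = \left(-73518\right) \left(-672770\right) = 49460704860$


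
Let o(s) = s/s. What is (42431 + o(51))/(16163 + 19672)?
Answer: 14144/11945 ≈ 1.1841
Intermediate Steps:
o(s) = 1
(42431 + o(51))/(16163 + 19672) = (42431 + 1)/(16163 + 19672) = 42432/35835 = 42432*(1/35835) = 14144/11945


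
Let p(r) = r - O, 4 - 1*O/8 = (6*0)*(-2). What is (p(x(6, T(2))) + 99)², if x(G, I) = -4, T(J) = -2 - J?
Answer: 3969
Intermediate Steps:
O = 32 (O = 32 - 8*6*0*(-2) = 32 - 0*(-2) = 32 - 8*0 = 32 + 0 = 32)
p(r) = -32 + r (p(r) = r - 1*32 = r - 32 = -32 + r)
(p(x(6, T(2))) + 99)² = ((-32 - 4) + 99)² = (-36 + 99)² = 63² = 3969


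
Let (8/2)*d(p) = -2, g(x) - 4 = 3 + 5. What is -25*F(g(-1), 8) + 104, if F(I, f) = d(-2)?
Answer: 233/2 ≈ 116.50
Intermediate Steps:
g(x) = 12 (g(x) = 4 + (3 + 5) = 4 + 8 = 12)
d(p) = -1/2 (d(p) = (1/4)*(-2) = -1/2)
F(I, f) = -1/2
-25*F(g(-1), 8) + 104 = -25*(-1/2) + 104 = 25/2 + 104 = 233/2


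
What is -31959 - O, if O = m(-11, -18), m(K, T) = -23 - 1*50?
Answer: -31886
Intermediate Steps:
m(K, T) = -73 (m(K, T) = -23 - 50 = -73)
O = -73
-31959 - O = -31959 - 1*(-73) = -31959 + 73 = -31886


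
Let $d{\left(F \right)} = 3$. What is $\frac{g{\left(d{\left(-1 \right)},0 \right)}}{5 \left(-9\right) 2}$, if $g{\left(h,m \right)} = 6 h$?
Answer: $- \frac{1}{5} \approx -0.2$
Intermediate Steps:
$\frac{g{\left(d{\left(-1 \right)},0 \right)}}{5 \left(-9\right) 2} = \frac{6 \cdot 3}{5 \left(-9\right) 2} = \frac{18}{\left(-45\right) 2} = \frac{18}{-90} = 18 \left(- \frac{1}{90}\right) = - \frac{1}{5}$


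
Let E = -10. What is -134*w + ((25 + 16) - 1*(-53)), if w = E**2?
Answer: -13306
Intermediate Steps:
w = 100 (w = (-10)**2 = 100)
-134*w + ((25 + 16) - 1*(-53)) = -134*100 + ((25 + 16) - 1*(-53)) = -13400 + (41 + 53) = -13400 + 94 = -13306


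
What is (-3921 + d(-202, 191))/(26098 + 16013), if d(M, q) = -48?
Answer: -441/4679 ≈ -0.094251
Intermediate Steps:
(-3921 + d(-202, 191))/(26098 + 16013) = (-3921 - 48)/(26098 + 16013) = -3969/42111 = -3969*1/42111 = -441/4679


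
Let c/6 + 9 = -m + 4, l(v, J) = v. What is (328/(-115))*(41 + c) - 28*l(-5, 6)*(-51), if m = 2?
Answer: -820772/115 ≈ -7137.1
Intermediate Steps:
c = -42 (c = -54 + 6*(-1*2 + 4) = -54 + 6*(-2 + 4) = -54 + 6*2 = -54 + 12 = -42)
(328/(-115))*(41 + c) - 28*l(-5, 6)*(-51) = (328/(-115))*(41 - 42) - 28*(-5)*(-51) = (328*(-1/115))*(-1) + 140*(-51) = -328/115*(-1) - 7140 = 328/115 - 7140 = -820772/115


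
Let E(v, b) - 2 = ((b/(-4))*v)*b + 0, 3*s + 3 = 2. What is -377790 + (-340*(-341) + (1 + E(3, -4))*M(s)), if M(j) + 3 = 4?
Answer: -261859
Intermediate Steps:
s = -⅓ (s = -1 + (⅓)*2 = -1 + ⅔ = -⅓ ≈ -0.33333)
M(j) = 1 (M(j) = -3 + 4 = 1)
E(v, b) = 2 - v*b²/4 (E(v, b) = 2 + (((b/(-4))*v)*b + 0) = 2 + (((b*(-¼))*v)*b + 0) = 2 + (((-b/4)*v)*b + 0) = 2 + ((-b*v/4)*b + 0) = 2 + (-v*b²/4 + 0) = 2 - v*b²/4)
-377790 + (-340*(-341) + (1 + E(3, -4))*M(s)) = -377790 + (-340*(-341) + (1 + (2 - ¼*3*(-4)²))*1) = -377790 + (115940 + (1 + (2 - ¼*3*16))*1) = -377790 + (115940 + (1 + (2 - 12))*1) = -377790 + (115940 + (1 - 10)*1) = -377790 + (115940 - 9*1) = -377790 + (115940 - 9) = -377790 + 115931 = -261859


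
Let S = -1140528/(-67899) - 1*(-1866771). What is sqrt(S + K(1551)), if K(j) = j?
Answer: sqrt(957061572941266)/22633 ≈ 1366.9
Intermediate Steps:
S = 42251008219/22633 (S = -1140528*(-1/67899) + 1866771 = 380176/22633 + 1866771 = 42251008219/22633 ≈ 1.8668e+6)
sqrt(S + K(1551)) = sqrt(42251008219/22633 + 1551) = sqrt(42286112002/22633) = sqrt(957061572941266)/22633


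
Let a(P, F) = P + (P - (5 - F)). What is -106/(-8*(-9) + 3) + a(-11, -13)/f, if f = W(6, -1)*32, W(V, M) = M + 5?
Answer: -2071/1200 ≈ -1.7258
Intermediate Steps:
W(V, M) = 5 + M
f = 128 (f = (5 - 1)*32 = 4*32 = 128)
a(P, F) = -5 + F + 2*P (a(P, F) = P + (P + (-5 + F)) = P + (-5 + F + P) = -5 + F + 2*P)
-106/(-8*(-9) + 3) + a(-11, -13)/f = -106/(-8*(-9) + 3) + (-5 - 13 + 2*(-11))/128 = -106/(72 + 3) + (-5 - 13 - 22)*(1/128) = -106/75 - 40*1/128 = -106*1/75 - 5/16 = -106/75 - 5/16 = -2071/1200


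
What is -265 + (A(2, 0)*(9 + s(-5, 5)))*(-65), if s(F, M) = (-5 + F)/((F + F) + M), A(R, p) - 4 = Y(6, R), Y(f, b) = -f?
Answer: 1165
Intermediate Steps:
A(R, p) = -2 (A(R, p) = 4 - 1*6 = 4 - 6 = -2)
s(F, M) = (-5 + F)/(M + 2*F) (s(F, M) = (-5 + F)/(2*F + M) = (-5 + F)/(M + 2*F))
-265 + (A(2, 0)*(9 + s(-5, 5)))*(-65) = -265 - 2*(9 + (-5 - 5)/(5 + 2*(-5)))*(-65) = -265 - 2*(9 - 10/(5 - 10))*(-65) = -265 - 2*(9 - 10/(-5))*(-65) = -265 - 2*(9 - ⅕*(-10))*(-65) = -265 - 2*(9 + 2)*(-65) = -265 - 2*11*(-65) = -265 - 22*(-65) = -265 + 1430 = 1165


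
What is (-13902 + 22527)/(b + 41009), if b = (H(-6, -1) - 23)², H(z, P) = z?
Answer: 115/558 ≈ 0.20609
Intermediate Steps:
b = 841 (b = (-6 - 23)² = (-29)² = 841)
(-13902 + 22527)/(b + 41009) = (-13902 + 22527)/(841 + 41009) = 8625/41850 = 8625*(1/41850) = 115/558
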